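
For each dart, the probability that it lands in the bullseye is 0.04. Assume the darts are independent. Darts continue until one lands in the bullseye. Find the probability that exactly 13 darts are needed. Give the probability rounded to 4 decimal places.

Geometric (trials to first success), p = 0.04.
P(Y = 13) = (1−p)^12 · p = 0.61271 · 0.04 = 0.024508

0.0245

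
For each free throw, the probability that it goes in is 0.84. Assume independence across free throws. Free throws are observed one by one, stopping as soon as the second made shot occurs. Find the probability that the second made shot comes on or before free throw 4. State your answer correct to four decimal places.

Finishing within 4 free throws ⇔ at least 2 successes in the first 4. With X ~ Binomial(4, 0.84), P(Y ≤ 4) = 1 − P(X ≤ 1).
  k=0: C(4,0)·0.84^0·0.16^4 = 0.000655
  k=1: C(4,1)·0.84^1·0.16^3 = 0.013763
1 − 0.014418 = 0.985582

0.9856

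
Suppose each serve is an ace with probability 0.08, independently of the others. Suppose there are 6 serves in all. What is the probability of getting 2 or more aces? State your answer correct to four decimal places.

X ~ Binomial(6, 0.08); P(X ≥ 2) = Σ C(6,k) p^k (1−p)^(6−k) over k:
  k=2: C(6,2)·0.08^2·0.92^4 = 0.068774
  k=3: C(6,3)·0.08^3·0.92^3 = 0.007974
  k=4: C(6,4)·0.08^4·0.92^2 = 0.000520
  k=5: C(6,5)·0.08^5·0.92^1 = 0.000018
  k=6: C(6,6)·0.08^6·0.92^0 = 0.000000
Total = 0.077286

0.0773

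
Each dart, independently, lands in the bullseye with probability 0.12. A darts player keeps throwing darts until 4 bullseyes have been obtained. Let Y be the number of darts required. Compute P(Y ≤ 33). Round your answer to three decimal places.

Finishing within 33 darts ⇔ at least 4 successes in the first 33. With X ~ Binomial(33, 0.12), P(Y ≤ 33) = 1 − P(X ≤ 3).
  k=0: C(33,0)·0.12^0·0.88^33 = 0.01472
  k=1: C(33,1)·0.12^1·0.88^32 = 0.06624
  k=2: C(33,2)·0.12^2·0.88^31 = 0.14453
  k=3: C(33,3)·0.12^3·0.88^30 = 0.20366
1 − 0.42915 = 0.57085

0.571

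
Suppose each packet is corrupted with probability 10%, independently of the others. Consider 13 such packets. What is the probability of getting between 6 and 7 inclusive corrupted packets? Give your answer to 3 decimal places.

0.001

X ~ Binomial(13, 0.10); P(6 ≤ X ≤ 7) = Σ C(13,k) p^k (1−p)^(13−k) over k:
  k=6: C(13,6)·0.10^6·0.90^7 = 0.00082
  k=7: C(13,7)·0.10^7·0.90^6 = 0.00009
Total = 0.00091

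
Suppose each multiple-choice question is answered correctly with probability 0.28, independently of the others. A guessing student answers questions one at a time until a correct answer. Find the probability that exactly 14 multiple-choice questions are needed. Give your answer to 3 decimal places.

Geometric (trials to first success), p = 0.28.
P(Y = 14) = (1−p)^13 · p = 0.013974 · 0.28 = 0.00391

0.004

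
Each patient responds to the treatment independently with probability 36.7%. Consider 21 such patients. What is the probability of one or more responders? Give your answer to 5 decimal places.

0.99993

P(at least one) = 1 − P(none) = 1 − (1 − 0.367)^21
= 1 − 0.0000675 = 0.9999325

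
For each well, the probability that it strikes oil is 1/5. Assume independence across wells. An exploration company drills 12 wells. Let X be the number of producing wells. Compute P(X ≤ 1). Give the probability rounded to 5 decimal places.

X ~ Binomial(12, 0.20); P(X ≤ 1) = Σ C(12,k) p^k (1−p)^(12−k) over k:
  k=0: C(12,0)·0.20^0·0.80^12 = 0.0687195
  k=1: C(12,1)·0.20^1·0.80^11 = 0.2061584
Total = 0.2748779

0.27488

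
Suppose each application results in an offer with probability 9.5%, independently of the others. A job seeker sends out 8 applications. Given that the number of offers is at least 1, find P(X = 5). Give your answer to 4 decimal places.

X ~ Binomial(8, 0.095). Want P(X=5 | X≥1) = P(X=5) / P(X≥1).
P(X=5) = C(8,5)·0.095^5·0.905^3 = 0.000321
P(X≥1) = 1 − 0.449975 = 0.550025
Ratio = 0.000321 / 0.550025 = 0.000584

0.0006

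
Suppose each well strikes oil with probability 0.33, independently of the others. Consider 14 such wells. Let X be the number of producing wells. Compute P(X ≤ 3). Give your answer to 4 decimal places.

X ~ Binomial(14, 0.33); P(X ≤ 3) = Σ C(14,k) p^k (1−p)^(14−k) over k:
  k=0: C(14,0)·0.33^0·0.67^14 = 0.003673
  k=1: C(14,1)·0.33^1·0.67^13 = 0.025329
  k=2: C(14,2)·0.33^2·0.67^12 = 0.081090
  k=3: C(14,3)·0.33^3·0.67^11 = 0.159759
Total = 0.269851

0.2699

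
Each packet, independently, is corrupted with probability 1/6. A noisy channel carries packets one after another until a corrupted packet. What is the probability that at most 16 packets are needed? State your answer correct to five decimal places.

Y = number of packets to the first success; geometric, p = 0.166667.
P(Y ≤ 16) = 1 − (1−p)^16 = 1 − 0.0540879 = 0.9459121

0.94591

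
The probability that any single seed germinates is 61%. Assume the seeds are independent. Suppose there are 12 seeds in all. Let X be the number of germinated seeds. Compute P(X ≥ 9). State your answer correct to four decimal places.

X ~ Binomial(12, 0.61); P(X ≥ 9) = Σ C(12,k) p^k (1−p)^(12−k) over k:
  k=9: C(12,9)·0.61^9·0.39^3 = 0.152611
  k=10: C(12,10)·0.61^10·0.39^2 = 0.071610
  k=11: C(12,11)·0.61^11·0.39^1 = 0.020365
  k=12: C(12,12)·0.61^12·0.39^0 = 0.002654
Total = 0.247239

0.2472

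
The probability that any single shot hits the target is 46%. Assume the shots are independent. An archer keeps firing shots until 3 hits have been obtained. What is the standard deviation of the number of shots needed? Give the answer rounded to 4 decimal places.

2.7669

Y = total shots until the third success; negative binomial with r=3, p=0.46.
SD(Y) = √[r(1−p)/p²] = √(7.655955) = 2.766940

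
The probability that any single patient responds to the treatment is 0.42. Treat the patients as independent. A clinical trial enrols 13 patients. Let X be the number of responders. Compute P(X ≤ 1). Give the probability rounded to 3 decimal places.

X ~ Binomial(13, 0.42); P(X ≤ 1) = Σ C(13,k) p^k (1−p)^(13−k) over k:
  k=0: C(13,0)·0.42^0·0.58^13 = 0.00084
  k=1: C(13,1)·0.42^1·0.58^12 = 0.00791
Total = 0.00875

0.009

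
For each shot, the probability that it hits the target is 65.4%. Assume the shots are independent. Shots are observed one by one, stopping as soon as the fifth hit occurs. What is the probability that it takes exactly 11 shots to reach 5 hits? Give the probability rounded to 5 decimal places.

0.04311

Y = trial on which the fifth success occurs; negative binomial, r=5, p=0.654.
P(Y=11) = C(10,4) · p^5 · (1−p)^6
= 210 · 0.11964 · 0.0017158 = 0.0431087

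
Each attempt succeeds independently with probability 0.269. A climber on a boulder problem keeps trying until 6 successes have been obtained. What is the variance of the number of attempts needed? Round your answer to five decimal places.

Y = total attempts until the sixth success; negative binomial with r=6, p=0.269.
Var(Y) = r(1−p)/p² = 6·0.731 / 0.269² = 60.6127610

60.61276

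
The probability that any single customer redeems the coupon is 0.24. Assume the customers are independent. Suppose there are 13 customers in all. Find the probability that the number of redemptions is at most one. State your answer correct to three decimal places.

X ~ Binomial(13, 0.24); P(X ≤ 1) = Σ C(13,k) p^k (1−p)^(13−k) over k:
  k=0: C(13,0)·0.24^0·0.76^13 = 0.02822
  k=1: C(13,1)·0.24^1·0.76^12 = 0.11586
Total = 0.14408

0.144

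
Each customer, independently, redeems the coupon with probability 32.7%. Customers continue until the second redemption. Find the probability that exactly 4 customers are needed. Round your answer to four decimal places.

Y = trial on which the second success occurs; negative binomial, r=2, p=0.327.
P(Y=4) = C(3,1) · p^2 · (1−p)^2
= 3 · 0.10693 · 0.45293 = 0.145294

0.1453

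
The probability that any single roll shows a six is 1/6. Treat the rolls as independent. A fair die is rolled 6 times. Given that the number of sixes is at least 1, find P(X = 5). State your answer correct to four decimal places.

0.0010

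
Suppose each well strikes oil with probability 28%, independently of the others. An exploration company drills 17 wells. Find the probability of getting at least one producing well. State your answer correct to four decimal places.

0.9962

P(at least one) = 1 − P(none) = 1 − (1 − 0.28)^17
= 1 − 0.003755 = 0.996245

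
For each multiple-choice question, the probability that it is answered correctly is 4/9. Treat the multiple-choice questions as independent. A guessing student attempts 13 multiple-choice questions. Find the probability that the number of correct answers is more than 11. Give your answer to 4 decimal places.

X ~ Binomial(13, 0.444444); P(X ≥ 12) = Σ C(13,k) p^k (1−p)^(13−k) over k:
  k=12: C(13,12)·0.444444^12·0.555556^1 = 0.000429
  k=13: C(13,13)·0.444444^13·0.555556^0 = 0.000026
Total = 0.000455

0.0005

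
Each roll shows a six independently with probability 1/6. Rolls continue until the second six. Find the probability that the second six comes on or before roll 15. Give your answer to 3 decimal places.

Finishing within 15 rolls ⇔ at least 2 successes in the first 15. With X ~ Binomial(15, 0.166667), P(Y ≤ 15) = 1 − P(X ≤ 1).
  k=0: C(15,0)·0.166667^0·0.833333^15 = 0.06491
  k=1: C(15,1)·0.166667^1·0.833333^14 = 0.19472
1 − 0.25962 = 0.74038

0.740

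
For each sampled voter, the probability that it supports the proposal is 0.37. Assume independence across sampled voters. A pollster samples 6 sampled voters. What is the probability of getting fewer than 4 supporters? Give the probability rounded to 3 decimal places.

X ~ Binomial(6, 0.37); P(X ≤ 3) = Σ C(6,k) p^k (1−p)^(6−k) over k:
  k=0: C(6,0)·0.37^0·0.63^6 = 0.06252
  k=1: C(6,1)·0.37^1·0.63^5 = 0.22032
  k=2: C(6,2)·0.37^2·0.63^4 = 0.32349
  k=3: C(6,3)·0.37^3·0.63^3 = 0.25331
Total = 0.85964

0.860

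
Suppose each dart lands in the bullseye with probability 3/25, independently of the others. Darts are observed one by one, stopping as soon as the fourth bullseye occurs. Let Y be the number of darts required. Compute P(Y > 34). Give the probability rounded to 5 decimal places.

Needing more than 34 darts ⇔ fewer than 4 successes in the first 34. With X ~ Binomial(34, 0.12), P(Y > 34) = P(X ≤ 3).
  k=0: C(34,0)·0.12^0·0.88^34 = 0.0129542
  k=1: C(34,1)·0.12^1·0.88^33 = 0.0600604
  k=2: C(34,2)·0.12^2·0.88^32 = 0.1351359
  k=3: C(34,3)·0.12^3·0.88^31 = 0.1965614
P(X ≤ 3) = 0.4047119

0.40471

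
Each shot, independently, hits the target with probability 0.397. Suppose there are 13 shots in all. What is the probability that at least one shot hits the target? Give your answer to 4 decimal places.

P(at least one) = 1 − P(none) = 1 − (1 − 0.397)^13
= 1 − 0.001394 = 0.998606

0.9986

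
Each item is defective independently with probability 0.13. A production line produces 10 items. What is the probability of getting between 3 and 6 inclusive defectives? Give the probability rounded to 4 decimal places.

0.1307

X ~ Binomial(10, 0.13); P(3 ≤ X ≤ 6) = Σ C(10,k) p^k (1−p)^(10−k) over k:
  k=3: C(10,3)·0.13^3·0.87^7 = 0.099459
  k=4: C(10,4)·0.13^4·0.87^6 = 0.026008
  k=5: C(10,5)·0.13^5·0.87^5 = 0.004664
  k=6: C(10,6)·0.13^6·0.87^4 = 0.000581
Total = 0.130712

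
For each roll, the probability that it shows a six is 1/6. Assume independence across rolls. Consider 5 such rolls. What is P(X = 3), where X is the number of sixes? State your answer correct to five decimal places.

X ~ Binomial(n=5, p=0.166667).
P(X=3) = C(5,3) · p^3 · (1−p)^2
= 10 · 0.0046296 · 0.69444 = 0.0321502

0.03215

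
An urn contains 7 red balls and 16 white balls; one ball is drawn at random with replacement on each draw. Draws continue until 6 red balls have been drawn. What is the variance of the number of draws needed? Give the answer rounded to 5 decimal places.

Y = total draws until the sixth success; negative binomial with r=6, p=0.304348.
Var(Y) = r(1−p)/p² = 6·0.695652 / 0.304348² = 45.0612245

45.06122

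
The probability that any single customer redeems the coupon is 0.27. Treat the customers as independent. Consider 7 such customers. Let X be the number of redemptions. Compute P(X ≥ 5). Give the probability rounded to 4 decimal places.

X ~ Binomial(7, 0.27); P(X ≥ 5) = Σ C(7,k) p^k (1−p)^(7−k) over k:
  k=5: C(7,5)·0.27^5·0.73^2 = 0.016058
  k=6: C(7,6)·0.27^6·0.73^1 = 0.001980
  k=7: C(7,7)·0.27^7·0.73^0 = 0.000105
Total = 0.018142

0.0181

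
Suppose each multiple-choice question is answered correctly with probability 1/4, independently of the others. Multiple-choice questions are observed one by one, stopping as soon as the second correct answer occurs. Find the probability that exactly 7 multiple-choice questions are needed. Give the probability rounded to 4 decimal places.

Y = trial on which the second success occurs; negative binomial, r=2, p=0.25.
P(Y=7) = C(6,1) · p^2 · (1−p)^5
= 6 · 0.0625 · 0.2373 = 0.088989

0.0890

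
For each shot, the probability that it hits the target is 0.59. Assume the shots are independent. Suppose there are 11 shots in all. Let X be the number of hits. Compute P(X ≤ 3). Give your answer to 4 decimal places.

X ~ Binomial(11, 0.59); P(X ≤ 3) = Σ C(11,k) p^k (1−p)^(11−k) over k:
  k=0: C(11,0)·0.59^0·0.41^11 = 0.000055
  k=1: C(11,1)·0.59^1·0.41^10 = 0.000871
  k=2: C(11,2)·0.59^2·0.41^9 = 0.006268
  k=3: C(11,3)·0.59^3·0.41^8 = 0.027059
Total = 0.034253

0.0343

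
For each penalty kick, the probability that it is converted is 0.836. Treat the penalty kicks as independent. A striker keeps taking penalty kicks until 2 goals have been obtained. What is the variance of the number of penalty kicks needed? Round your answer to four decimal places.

0.4693

Y = total penalty kicks until the second success; negative binomial with r=2, p=0.836.
Var(Y) = r(1−p)/p² = 2·0.164 / 0.836² = 0.469312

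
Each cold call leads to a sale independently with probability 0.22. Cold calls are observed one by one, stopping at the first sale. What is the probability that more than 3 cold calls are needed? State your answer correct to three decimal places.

Y = number of cold calls to the first success; geometric, p = 0.22.
P(Y > 3) = P(first 3 all fail) = (1−p)^3 = 0.47455

0.475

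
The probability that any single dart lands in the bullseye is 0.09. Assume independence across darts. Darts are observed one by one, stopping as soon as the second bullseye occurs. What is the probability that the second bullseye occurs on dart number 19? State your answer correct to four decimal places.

Y = trial on which the second success occurs; negative binomial, r=2, p=0.09.
P(Y=19) = C(18,1) · p^2 · (1−p)^17
= 18 · 0.0081 · 0.20124 = 0.029340

0.0293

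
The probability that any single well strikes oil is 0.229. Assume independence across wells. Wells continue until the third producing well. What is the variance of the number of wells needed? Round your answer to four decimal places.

44.1067

Y = total wells until the third success; negative binomial with r=3, p=0.229.
Var(Y) = r(1−p)/p² = 3·0.771 / 0.229² = 44.106710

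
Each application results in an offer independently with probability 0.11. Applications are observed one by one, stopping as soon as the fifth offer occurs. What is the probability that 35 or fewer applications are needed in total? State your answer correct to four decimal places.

0.3399

Finishing within 35 applications ⇔ at least 5 successes in the first 35. With X ~ Binomial(35, 0.11), P(Y ≤ 35) = 1 − P(X ≤ 4).
  k=0: C(35,0)·0.11^0·0.89^35 = 0.016930
  k=1: C(35,1)·0.11^1·0.89^34 = 0.073235
  k=2: C(35,2)·0.11^2·0.89^33 = 0.153877
  k=3: C(35,3)·0.11^3·0.89^32 = 0.209203
  k=4: C(35,4)·0.11^4·0.89^31 = 0.206852
1 − 0.660097 = 0.339903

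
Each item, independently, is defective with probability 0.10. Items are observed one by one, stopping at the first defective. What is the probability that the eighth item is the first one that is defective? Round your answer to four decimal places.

0.0478

Geometric (trials to first success), p = 0.10.
P(Y = 8) = (1−p)^7 · p = 0.4783 · 0.10 = 0.047830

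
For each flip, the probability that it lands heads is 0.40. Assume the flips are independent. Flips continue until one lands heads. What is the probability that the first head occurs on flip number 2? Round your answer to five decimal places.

Geometric (trials to first success), p = 0.40.
P(Y = 2) = (1−p)^1 · p = 0.6 · 0.40 = 0.2400000

0.24000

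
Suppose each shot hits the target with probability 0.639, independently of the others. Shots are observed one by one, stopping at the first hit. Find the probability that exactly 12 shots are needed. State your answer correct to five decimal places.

0.00001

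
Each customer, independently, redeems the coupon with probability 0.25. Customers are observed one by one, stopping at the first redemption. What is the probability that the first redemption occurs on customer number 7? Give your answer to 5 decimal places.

0.04449

Geometric (trials to first success), p = 0.25.
P(Y = 7) = (1−p)^6 · p = 0.17798 · 0.25 = 0.0444946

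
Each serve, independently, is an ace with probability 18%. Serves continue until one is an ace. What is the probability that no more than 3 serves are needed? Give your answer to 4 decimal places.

0.4486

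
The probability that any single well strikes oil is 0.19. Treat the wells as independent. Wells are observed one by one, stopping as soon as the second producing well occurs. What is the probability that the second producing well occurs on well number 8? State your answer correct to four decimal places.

Y = trial on which the second success occurs; negative binomial, r=2, p=0.19.
P(Y=8) = C(7,1) · p^2 · (1−p)^6
= 7 · 0.0361 · 0.28243 = 0.071370

0.0714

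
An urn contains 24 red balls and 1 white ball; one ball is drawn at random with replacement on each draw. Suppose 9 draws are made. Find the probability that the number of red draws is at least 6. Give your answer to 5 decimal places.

X ~ Binomial(9, 0.96); P(X ≥ 6) = Σ C(9,k) p^k (1−p)^(9−k) over k:
  k=6: C(9,6)·0.96^6·0.04^3 = 0.0042081
  k=7: C(9,7)·0.96^7·0.04^2 = 0.0432834
  k=8: C(9,8)·0.96^8·0.04^1 = 0.2597002
  k=9: C(9,9)·0.96^9·0.04^0 = 0.6925340
Total = 0.9997257

0.99973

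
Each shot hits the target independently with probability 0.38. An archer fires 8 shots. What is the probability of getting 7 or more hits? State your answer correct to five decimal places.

X ~ Binomial(8, 0.38); P(X ≥ 7) = Σ C(8,k) p^k (1−p)^(8−k) over k:
  k=7: C(8,7)·0.38^7·0.62^1 = 0.0056750
  k=8: C(8,8)·0.38^8·0.62^0 = 0.0004348
Total = 0.0061098

0.00611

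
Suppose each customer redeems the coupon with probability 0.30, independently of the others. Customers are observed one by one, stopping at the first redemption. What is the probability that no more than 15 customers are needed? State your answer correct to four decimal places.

Y = number of customers to the first success; geometric, p = 0.30.
P(Y ≤ 15) = 1 − (1−p)^15 = 1 − 0.004748 = 0.995252

0.9953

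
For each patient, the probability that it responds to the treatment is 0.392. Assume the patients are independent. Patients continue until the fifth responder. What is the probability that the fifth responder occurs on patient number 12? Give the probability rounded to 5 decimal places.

0.09381

Y = trial on which the fifth success occurs; negative binomial, r=5, p=0.392.
P(Y=12) = C(11,4) · p^5 · (1−p)^7
= 330 · 0.0092561 · 0.030713 = 0.0938144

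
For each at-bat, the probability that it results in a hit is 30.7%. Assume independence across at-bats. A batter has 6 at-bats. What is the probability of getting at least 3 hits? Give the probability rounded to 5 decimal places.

X ~ Binomial(6, 0.307); P(X ≥ 3) = Σ C(6,k) p^k (1−p)^(6−k) over k:
  k=3: C(6,3)·0.307^3·0.693^3 = 0.1925949
  k=4: C(6,4)·0.307^4·0.693^2 = 0.0639899
  k=5: C(6,5)·0.307^5·0.693^1 = 0.0113390
  k=6: C(6,6)·0.307^6·0.693^0 = 0.0008372
Total = 0.2687610

0.26876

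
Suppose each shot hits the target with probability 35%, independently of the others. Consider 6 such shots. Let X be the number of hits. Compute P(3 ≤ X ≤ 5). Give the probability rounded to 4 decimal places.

0.3511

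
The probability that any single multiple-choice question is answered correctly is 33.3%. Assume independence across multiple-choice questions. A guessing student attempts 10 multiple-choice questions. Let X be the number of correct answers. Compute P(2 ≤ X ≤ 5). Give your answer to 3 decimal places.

X ~ Binomial(10, 0.333); P(2 ≤ X ≤ 5) = Σ C(10,k) p^k (1−p)^(10−k) over k:
  k=2: C(10,2)·0.333^2·0.667^8 = 0.19548
  k=3: C(10,3)·0.333^3·0.667^7 = 0.26025
  k=4: C(10,4)·0.333^4·0.667^6 = 0.22738
  k=5: C(10,5)·0.333^5·0.667^5 = 0.13622
Total = 0.81934

0.819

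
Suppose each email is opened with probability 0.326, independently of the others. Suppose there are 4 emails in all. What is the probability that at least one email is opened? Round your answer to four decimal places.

P(at least one) = 1 − P(none) = 1 − (1 − 0.326)^4
= 1 − 0.206367 = 0.793633

0.7936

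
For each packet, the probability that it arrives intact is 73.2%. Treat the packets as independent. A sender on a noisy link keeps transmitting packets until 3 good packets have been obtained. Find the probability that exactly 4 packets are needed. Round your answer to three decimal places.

0.315

Y = trial on which the third success occurs; negative binomial, r=3, p=0.732.
P(Y=4) = C(3,2) · p^3 · (1−p)^1
= 3 · 0.39222 · 0.268 = 0.31535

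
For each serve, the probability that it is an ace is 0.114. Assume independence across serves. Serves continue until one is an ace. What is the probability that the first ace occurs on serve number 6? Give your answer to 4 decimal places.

Geometric (trials to first success), p = 0.114.
P(Y = 6) = (1−p)^5 · p = 0.54597 · 0.114 = 0.062241

0.0622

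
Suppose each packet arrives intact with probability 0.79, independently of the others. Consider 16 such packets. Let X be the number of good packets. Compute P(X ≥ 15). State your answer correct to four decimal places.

X ~ Binomial(16, 0.79); P(X ≥ 15) = Σ C(16,k) p^k (1−p)^(16−k) over k:
  k=15: C(16,15)·0.79^15·0.21^1 = 0.097892
  k=16: C(16,16)·0.79^16·0.21^0 = 0.023016
Total = 0.120908

0.1209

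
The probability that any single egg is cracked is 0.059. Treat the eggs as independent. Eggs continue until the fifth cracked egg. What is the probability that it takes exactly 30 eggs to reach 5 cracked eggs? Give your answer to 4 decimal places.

0.0037

Y = trial on which the fifth success occurs; negative binomial, r=5, p=0.059.
P(Y=30) = C(29,4) · p^5 · (1−p)^25
= 23751 · 7.1492e-07 · 0.21865 = 0.003713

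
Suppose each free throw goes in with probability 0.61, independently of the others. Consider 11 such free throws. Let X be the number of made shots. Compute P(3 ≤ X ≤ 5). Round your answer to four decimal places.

0.2200

X ~ Binomial(11, 0.61); P(3 ≤ X ≤ 5) = Σ C(11,k) p^k (1−p)^(11−k) over k:
  k=3: C(11,3)·0.61^3·0.39^8 = 0.020044
  k=4: C(11,4)·0.61^4·0.39^7 = 0.062703
  k=5: C(11,5)·0.61^5·0.39^6 = 0.137303
Total = 0.220049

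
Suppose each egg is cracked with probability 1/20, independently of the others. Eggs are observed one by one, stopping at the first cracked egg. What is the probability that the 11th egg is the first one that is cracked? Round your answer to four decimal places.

Geometric (trials to first success), p = 0.05.
P(Y = 11) = (1−p)^10 · p = 0.59874 · 0.05 = 0.029937

0.0299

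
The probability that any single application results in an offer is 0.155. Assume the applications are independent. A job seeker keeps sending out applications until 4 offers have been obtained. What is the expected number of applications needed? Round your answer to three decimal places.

Y = total applications until the fourth success; negative binomial with r=4, p=0.155.
E[Y] = r / p = 4 / 0.155 = 25.80645

25.806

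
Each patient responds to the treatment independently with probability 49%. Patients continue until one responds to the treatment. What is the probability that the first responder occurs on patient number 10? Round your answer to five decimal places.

Geometric (trials to first success), p = 0.49.
P(Y = 10) = (1−p)^9 · p = 0.0023342 · 0.49 = 0.0011437

0.00114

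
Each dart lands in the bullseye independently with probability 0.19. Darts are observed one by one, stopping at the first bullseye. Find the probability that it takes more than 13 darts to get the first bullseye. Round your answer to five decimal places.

Y = number of darts to the first success; geometric, p = 0.19.
P(Y > 13) = P(first 13 all fail) = (1−p)^13 = 0.0646108

0.06461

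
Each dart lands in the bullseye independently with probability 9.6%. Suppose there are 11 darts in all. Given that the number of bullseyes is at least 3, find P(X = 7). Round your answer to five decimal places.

X ~ Binomial(11, 0.096). Want P(X=7 | X≥3) = P(X=7) / P(X≥3).
P(X=7) = C(11,7)·0.096^7·0.904^4 = 0.0000166
P(X≥3) = 1 − 0.3294980 − 0.3849003 − 0.2043718 = 0.0812299
Ratio = 0.0000166 / 0.0812299 = 0.0002039

0.00020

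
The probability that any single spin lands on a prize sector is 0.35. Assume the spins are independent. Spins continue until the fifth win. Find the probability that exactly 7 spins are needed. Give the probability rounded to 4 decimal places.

0.0333

Y = trial on which the fifth success occurs; negative binomial, r=5, p=0.35.
P(Y=7) = C(6,4) · p^5 · (1−p)^2
= 15 · 0.0052522 · 0.4225 = 0.033286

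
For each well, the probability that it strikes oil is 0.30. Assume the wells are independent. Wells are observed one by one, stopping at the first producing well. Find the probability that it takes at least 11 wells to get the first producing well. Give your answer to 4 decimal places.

Y = number of wells to the first success; geometric, p = 0.30.
P(Y > 10) = P(first 10 all fail) = (1−p)^10 = 0.028248

0.0282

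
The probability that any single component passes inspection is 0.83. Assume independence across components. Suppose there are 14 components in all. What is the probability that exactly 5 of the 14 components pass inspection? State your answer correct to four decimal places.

X ~ Binomial(n=14, p=0.83).
P(X=5) = C(14,5) · p^5 · (1−p)^9
= 2002 · 0.3939 · 1.1859e-07 = 0.000094

0.0001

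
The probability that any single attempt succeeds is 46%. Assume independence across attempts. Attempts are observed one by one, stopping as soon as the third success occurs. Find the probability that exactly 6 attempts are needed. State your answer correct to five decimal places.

Y = trial on which the third success occurs; negative binomial, r=3, p=0.46.
P(Y=6) = C(5,2) · p^3 · (1−p)^3
= 10 · 0.097336 · 0.15746 = 0.1532692

0.15327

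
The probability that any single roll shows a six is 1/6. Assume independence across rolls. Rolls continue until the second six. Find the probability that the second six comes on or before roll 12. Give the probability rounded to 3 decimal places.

Finishing within 12 rolls ⇔ at least 2 successes in the first 12. With X ~ Binomial(12, 0.166667), P(Y ≤ 12) = 1 − P(X ≤ 1).
  k=0: C(12,0)·0.166667^0·0.833333^12 = 0.11216
  k=1: C(12,1)·0.166667^1·0.833333^11 = 0.26918
1 − 0.38133 = 0.61867

0.619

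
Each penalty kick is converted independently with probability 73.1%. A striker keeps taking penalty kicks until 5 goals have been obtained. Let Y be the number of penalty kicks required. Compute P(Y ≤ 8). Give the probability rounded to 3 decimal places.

Finishing within 8 penalty kicks ⇔ at least 5 successes in the first 8. With X ~ Binomial(8, 0.731), P(Y ≤ 8) = 1 − P(X ≤ 4).
  k=0: C(8,0)·0.731^0·0.269^8 = 0.00003
  k=1: C(8,1)·0.731^1·0.269^7 = 0.00060
  k=2: C(8,2)·0.731^2·0.269^6 = 0.00567
  k=3: C(8,3)·0.731^3·0.269^5 = 0.03081
  k=4: C(8,4)·0.731^4·0.269^4 = 0.10466
1 − 0.14176 = 0.85824

0.858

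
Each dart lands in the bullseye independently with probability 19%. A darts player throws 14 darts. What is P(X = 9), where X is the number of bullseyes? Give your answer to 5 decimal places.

X ~ Binomial(n=14, p=0.19).
P(X=9) = C(14,9) · p^9 · (1−p)^5
= 2002 · 3.2269e-07 · 0.34868 = 0.0002253

0.00023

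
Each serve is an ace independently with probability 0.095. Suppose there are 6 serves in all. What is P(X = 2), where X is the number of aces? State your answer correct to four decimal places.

0.0908

X ~ Binomial(n=6, p=0.095).
P(X=2) = C(6,2) · p^2 · (1−p)^4
= 15 · 0.009025 · 0.6708 = 0.090810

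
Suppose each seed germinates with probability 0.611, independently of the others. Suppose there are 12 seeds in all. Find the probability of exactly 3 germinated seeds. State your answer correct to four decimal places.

X ~ Binomial(n=12, p=0.611).
P(X=3) = C(12,3) · p^3 · (1−p)^9
= 220 · 0.2281 · 0.00020396 = 0.010235

0.0102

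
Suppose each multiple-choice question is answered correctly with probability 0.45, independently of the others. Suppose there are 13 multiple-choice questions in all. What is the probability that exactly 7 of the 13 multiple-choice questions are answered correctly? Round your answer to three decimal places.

0.177

X ~ Binomial(n=13, p=0.45).
P(X=7) = C(13,7) · p^7 · (1−p)^6
= 1716 · 0.0037367 · 0.027681 = 0.17749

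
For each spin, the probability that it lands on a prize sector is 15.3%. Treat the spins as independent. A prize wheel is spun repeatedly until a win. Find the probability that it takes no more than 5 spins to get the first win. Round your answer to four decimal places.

Y = number of spins to the first success; geometric, p = 0.153.
P(Y ≤ 5) = 1 − (1−p)^5 = 1 − 0.435930 = 0.564070

0.5641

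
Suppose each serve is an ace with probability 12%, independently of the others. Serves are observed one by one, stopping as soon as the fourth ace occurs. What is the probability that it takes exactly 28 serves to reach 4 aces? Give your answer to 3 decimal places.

0.028

Y = trial on which the fourth success occurs; negative binomial, r=4, p=0.12.
P(Y=28) = C(27,3) · p^4 · (1−p)^24
= 2925 · 0.00020736 · 0.046514 = 0.02821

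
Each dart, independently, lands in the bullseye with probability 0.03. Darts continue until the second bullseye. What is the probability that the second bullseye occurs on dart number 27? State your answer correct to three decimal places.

Y = trial on which the second success occurs; negative binomial, r=2, p=0.03.
P(Y=27) = C(26,1) · p^2 · (1−p)^25
= 26 · 0.0009 · 0.46697 = 0.01093

0.011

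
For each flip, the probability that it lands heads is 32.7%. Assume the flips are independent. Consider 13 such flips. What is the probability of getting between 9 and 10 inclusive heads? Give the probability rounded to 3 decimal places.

0.007

X ~ Binomial(13, 0.327); P(9 ≤ X ≤ 10) = Σ C(13,k) p^k (1−p)^(13−k) over k:
  k=9: C(13,9)·0.327^9·0.673^4 = 0.00627
  k=10: C(13,10)·0.327^10·0.673^3 = 0.00122
Total = 0.00749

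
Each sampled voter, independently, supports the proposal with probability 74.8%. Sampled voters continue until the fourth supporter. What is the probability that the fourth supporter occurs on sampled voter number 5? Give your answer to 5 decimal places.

Y = trial on which the fourth success occurs; negative binomial, r=4, p=0.748.
P(Y=5) = C(4,3) · p^4 · (1−p)^1
= 4 · 0.31304 · 0.252 = 0.3155491

0.31555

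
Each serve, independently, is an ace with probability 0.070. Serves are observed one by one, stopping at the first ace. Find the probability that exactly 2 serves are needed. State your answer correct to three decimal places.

0.065

Geometric (trials to first success), p = 0.07.
P(Y = 2) = (1−p)^1 · p = 0.93 · 0.07 = 0.06510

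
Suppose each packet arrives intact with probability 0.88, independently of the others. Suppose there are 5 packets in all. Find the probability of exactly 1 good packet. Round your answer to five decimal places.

X ~ Binomial(n=5, p=0.88).
P(X=1) = C(5,1) · p^1 · (1−p)^4
= 5 · 0.88 · 0.00020736 = 0.0009124

0.00091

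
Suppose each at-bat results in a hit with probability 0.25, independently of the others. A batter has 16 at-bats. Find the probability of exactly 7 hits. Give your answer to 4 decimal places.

X ~ Binomial(n=16, p=0.25).
P(X=7) = C(16,7) · p^7 · (1−p)^9
= 11440 · 6.1035e-05 · 0.075085 = 0.052427

0.0524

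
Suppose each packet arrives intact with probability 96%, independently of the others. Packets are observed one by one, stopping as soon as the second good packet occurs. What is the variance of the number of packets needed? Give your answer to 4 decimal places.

0.0868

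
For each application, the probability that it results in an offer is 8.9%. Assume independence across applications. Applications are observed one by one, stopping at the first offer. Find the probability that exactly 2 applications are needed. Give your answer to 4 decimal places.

Geometric (trials to first success), p = 0.089.
P(Y = 2) = (1−p)^1 · p = 0.911 · 0.089 = 0.081079

0.0811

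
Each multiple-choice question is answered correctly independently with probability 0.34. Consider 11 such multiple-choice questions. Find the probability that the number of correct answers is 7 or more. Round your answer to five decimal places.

X ~ Binomial(11, 0.34); P(X ≥ 7) = Σ C(11,k) p^k (1−p)^(11−k) over k:
  k=7: C(11,7)·0.34^7·0.66^4 = 0.0328884
  k=8: C(11,8)·0.34^8·0.66^3 = 0.0084712
  k=9: C(11,9)·0.34^9·0.66^2 = 0.0014547
  k=10: C(11,10)·0.34^10·0.66^1 = 0.0001499
  k=11: C(11,11)·0.34^11·0.66^0 = 0.0000070
Total = 0.0429711

0.04297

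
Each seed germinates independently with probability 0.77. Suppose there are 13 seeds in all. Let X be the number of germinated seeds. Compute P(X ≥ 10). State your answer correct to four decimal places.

0.6511

X ~ Binomial(13, 0.77); P(X ≥ 10) = Σ C(13,k) p^k (1−p)^(13−k) over k:
  k=10: C(13,10)·0.77^10·0.23^3 = 0.254951
  k=11: C(13,11)·0.77^11·0.23^2 = 0.232781
  k=12: C(13,12)·0.77^12·0.23^1 = 0.129885
  k=13: C(13,13)·0.77^13·0.23^0 = 0.033449
Total = 0.651066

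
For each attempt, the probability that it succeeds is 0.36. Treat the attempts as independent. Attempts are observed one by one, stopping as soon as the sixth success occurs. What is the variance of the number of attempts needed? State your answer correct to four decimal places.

29.6296

Y = total attempts until the sixth success; negative binomial with r=6, p=0.36.
Var(Y) = r(1−p)/p² = 6·0.64 / 0.36² = 29.629630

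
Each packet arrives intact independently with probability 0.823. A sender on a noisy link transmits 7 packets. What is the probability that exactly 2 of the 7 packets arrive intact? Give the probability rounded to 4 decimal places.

X ~ Binomial(n=7, p=0.823).
P(X=2) = C(7,2) · p^2 · (1−p)^5
= 21 · 0.67733 · 0.00017373 = 0.002471

0.0025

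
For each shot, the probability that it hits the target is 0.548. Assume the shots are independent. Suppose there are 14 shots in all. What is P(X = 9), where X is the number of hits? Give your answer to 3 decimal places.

0.168

X ~ Binomial(n=14, p=0.548).
P(X=9) = C(14,9) · p^9 · (1−p)^5
= 2002 · 0.0044568 · 0.018867 = 0.16834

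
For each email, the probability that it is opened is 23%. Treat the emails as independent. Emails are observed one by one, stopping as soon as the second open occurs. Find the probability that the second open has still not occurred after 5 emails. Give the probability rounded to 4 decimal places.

Needing more than 5 emails ⇔ fewer than 2 successes in the first 5. With X ~ Binomial(5, 0.23), P(Y > 5) = P(X ≤ 1).
  k=0: C(5,0)·0.23^0·0.77^5 = 0.270678
  k=1: C(5,1)·0.23^1·0.77^4 = 0.404260
P(X ≤ 1) = 0.674938

0.6749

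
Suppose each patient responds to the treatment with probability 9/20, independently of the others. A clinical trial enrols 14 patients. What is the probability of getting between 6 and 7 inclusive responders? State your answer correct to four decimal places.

0.4040

X ~ Binomial(14, 0.45); P(6 ≤ X ≤ 7) = Σ C(14,k) p^k (1−p)^(14−k) over k:
  k=6: C(14,6)·0.45^6·0.55^8 = 0.208801
  k=7: C(14,7)·0.45^7·0.55^7 = 0.195242
Total = 0.404043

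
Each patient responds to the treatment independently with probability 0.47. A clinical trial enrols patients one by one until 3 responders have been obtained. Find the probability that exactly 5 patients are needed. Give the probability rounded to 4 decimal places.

Y = trial on which the third success occurs; negative binomial, r=3, p=0.47.
P(Y=5) = C(4,2) · p^3 · (1−p)^2
= 6 · 0.10382 · 0.2809 = 0.174983

0.1750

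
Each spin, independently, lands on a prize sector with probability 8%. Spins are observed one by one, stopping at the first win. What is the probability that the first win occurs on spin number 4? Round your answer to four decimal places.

Geometric (trials to first success), p = 0.08.
P(Y = 4) = (1−p)^3 · p = 0.77869 · 0.08 = 0.062295

0.0623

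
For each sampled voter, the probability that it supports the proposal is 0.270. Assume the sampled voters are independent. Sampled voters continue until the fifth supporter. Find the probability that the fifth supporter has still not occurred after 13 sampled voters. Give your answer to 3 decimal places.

Needing more than 13 sampled voters ⇔ fewer than 5 successes in the first 13. With X ~ Binomial(13, 0.27), P(Y > 13) = P(X ≤ 4).
  k=0: C(13,0)·0.27^0·0.73^13 = 0.01672
  k=1: C(13,1)·0.27^1·0.73^12 = 0.08039
  k=2: C(13,2)·0.27^2·0.73^11 = 0.17839
  k=3: C(13,3)·0.27^3·0.73^10 = 0.24193
  k=4: C(13,4)·0.27^4·0.73^9 = 0.22370
P(X ≤ 4) = 0.74112

0.741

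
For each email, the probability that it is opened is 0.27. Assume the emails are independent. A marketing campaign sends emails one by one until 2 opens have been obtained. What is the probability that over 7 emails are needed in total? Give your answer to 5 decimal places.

Needing more than 7 emails ⇔ fewer than 2 successes in the first 7. With X ~ Binomial(7, 0.27), P(Y > 7) = P(X ≤ 1).
  k=0: C(7,0)·0.27^0·0.73^7 = 0.1104740
  k=1: C(7,1)·0.27^1·0.73^6 = 0.2860217
P(X ≤ 1) = 0.3964957

0.39650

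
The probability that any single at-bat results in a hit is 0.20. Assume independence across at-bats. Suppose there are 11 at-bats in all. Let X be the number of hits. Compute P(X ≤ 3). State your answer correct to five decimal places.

0.83886

X ~ Binomial(11, 0.20); P(X ≤ 3) = Σ C(11,k) p^k (1−p)^(11−k) over k:
  k=0: C(11,0)·0.20^0·0.80^11 = 0.0858993
  k=1: C(11,1)·0.20^1·0.80^10 = 0.2362232
  k=2: C(11,2)·0.20^2·0.80^9 = 0.2952790
  k=3: C(11,3)·0.20^3·0.80^8 = 0.2214593
Total = 0.8388608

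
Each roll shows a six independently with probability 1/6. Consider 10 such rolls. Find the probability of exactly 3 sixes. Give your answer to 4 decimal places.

0.1550

X ~ Binomial(n=10, p=0.166667).
P(X=3) = C(10,3) · p^3 · (1−p)^7
= 120 · 0.0046296 · 0.27908 = 0.155045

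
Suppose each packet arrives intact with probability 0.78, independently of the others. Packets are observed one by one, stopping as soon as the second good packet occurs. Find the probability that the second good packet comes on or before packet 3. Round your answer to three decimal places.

0.876

Finishing within 3 packets ⇔ at least 2 successes in the first 3. With X ~ Binomial(3, 0.78), P(Y ≤ 3) = 1 − P(X ≤ 1).
  k=0: C(3,0)·0.78^0·0.22^3 = 0.01065
  k=1: C(3,1)·0.78^1·0.22^2 = 0.11326
1 − 0.12390 = 0.87610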